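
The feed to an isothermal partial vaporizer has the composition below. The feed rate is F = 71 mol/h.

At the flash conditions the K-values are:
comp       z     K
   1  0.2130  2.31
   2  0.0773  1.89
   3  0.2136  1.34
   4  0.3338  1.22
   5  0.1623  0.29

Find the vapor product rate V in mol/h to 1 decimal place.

Newton–Raphson from ψ = 0.5:
  ψ = 0.5000: g = 0.16578, g' = -0.3906 → ψ = 0.9244
  ψ = 0.9244: g = -0.05510, g' = -0.8115 → ψ = 0.8565
  ψ = 0.8565: g = -0.00551, g' = -0.6600 → ψ = 0.8482
  ψ = 0.8482: g = -0.00006, g' = -0.6453 → ψ = 0.8481
Converged at ψ = 0.8481.
Then V = ψ·F = 0.8481·71 = 60.2 mol/h and L = F − V = 10.8 mol/h.

V = 60.2 mol/h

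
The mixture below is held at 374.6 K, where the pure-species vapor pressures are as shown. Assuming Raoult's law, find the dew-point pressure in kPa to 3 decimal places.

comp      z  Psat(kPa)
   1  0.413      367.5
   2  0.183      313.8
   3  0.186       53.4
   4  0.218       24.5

Pdew = 70.982 kPa

At the dew point ψ → 1, so Σzᵢ/Kᵢ = 1 with Kᵢ = Pᵢˢᵃᵗ/P ⇒ 1/P = Σzᵢ/Pᵢˢᵃᵗ.
1/P = 0.413/367.5 + 0.183/313.8 + 0.186/53.4 + 0.218/24.5 = 0.014088 ⇒ P = 70.982 kPa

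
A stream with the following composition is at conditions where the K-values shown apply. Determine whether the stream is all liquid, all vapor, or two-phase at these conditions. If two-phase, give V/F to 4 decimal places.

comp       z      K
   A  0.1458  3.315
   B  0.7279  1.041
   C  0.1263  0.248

two-phase, V/F = 0.5929

ΣzᵢKᵢ = 1.2724; Σzᵢ/Kᵢ = 1.2525.
Both exceed 1, so a two-phase solution exists.
Material balance + equilibrium reduce to Σ zᵢ(Kᵢ−1)/(1+ψ(Kᵢ−1)) = 0.
Newton–Raphson from ψ = 0.5:
  ψ = 0.5000: g = 0.03348, g' = -0.3525 → ψ = 0.5950
  ψ = 0.5950: g = -0.00078, g' = -0.3733 → ψ = 0.5929
Converged at ψ = 0.5929.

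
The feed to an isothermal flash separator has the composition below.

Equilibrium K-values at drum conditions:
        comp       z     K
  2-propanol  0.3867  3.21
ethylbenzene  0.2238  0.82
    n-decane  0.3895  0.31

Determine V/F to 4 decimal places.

Rachford–Rice: g(V/F) = Σ zᵢ(Kᵢ−1)/(1+V/F(Kᵢ−1)) = 0.
Check two-phase: ΣzᵢKᵢ = 1.5456 > 1 and Σzᵢ/Kᵢ = 1.6498 > 1, so g(0) = 0.5456 > 0 and g(1) = -0.6498 < 0.
Iterate (Newton) starting at V/F = 0.5:
  V/F = 0.5000: g = -0.04859, g' = -0.8672 → V/F = 0.4440
  V/F = 0.4440: g = 0.00014, g' = -0.8752 → V/F = 0.4441
Converged at V/F = 0.4441.

V/F = 0.4441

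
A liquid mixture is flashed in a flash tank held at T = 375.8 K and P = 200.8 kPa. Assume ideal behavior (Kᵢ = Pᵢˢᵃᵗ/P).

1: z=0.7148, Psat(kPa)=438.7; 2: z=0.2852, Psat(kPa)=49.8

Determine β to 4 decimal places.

Raoult's law: Kᵢ = Pᵢˢᵃᵗ/P = Pᵢˢᵃᵗ/200.8.
  K_1 = 438.7/200.8 = 2.184761, K_2 = 49.8/200.8 = 0.248008
Material balance + equilibrium reduce to Σ zᵢ(Kᵢ−1)/(1+β(Kᵢ−1)) = 0.
Feasibility: ΣzᵢKᵢ = 1.6324, Σzᵢ/Kᵢ = 1.4771 — both > 1, two phases present.
Newton iteration, β⁰ = 0.6:
  β = 0.6000: g = 0.10420, g' = -0.8783 → β = 0.7186
  β = 0.7186: g = -0.00925, g' = -1.0563 → β = 0.7099
  β = 0.7099: g = -0.00008, g' = -1.0382 → β = 0.7098
Converged at β = 0.7098.

β = 0.7098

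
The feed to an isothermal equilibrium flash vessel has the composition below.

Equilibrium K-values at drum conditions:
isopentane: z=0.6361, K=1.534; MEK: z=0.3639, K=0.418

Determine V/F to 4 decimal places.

Material balance + equilibrium reduce to Σ zᵢ(Kᵢ−1)/(1+V/F(Kᵢ−1)) = 0.
g(0) = ΣzᵢKᵢ − 1 = 0.1279 and g(1) = 1 − Σzᵢ/Kᵢ = -0.2852, so a root lies in (0, 1).
Newton iteration, V/F⁰ = 0.5:
  V/F = 0.5000: g = -0.03062, g' = -0.3582 → V/F = 0.4145
  V/F = 0.4145: g = -0.00101, g' = -0.3357 → V/F = 0.4115
Converged at V/F = 0.4115.

V/F = 0.4115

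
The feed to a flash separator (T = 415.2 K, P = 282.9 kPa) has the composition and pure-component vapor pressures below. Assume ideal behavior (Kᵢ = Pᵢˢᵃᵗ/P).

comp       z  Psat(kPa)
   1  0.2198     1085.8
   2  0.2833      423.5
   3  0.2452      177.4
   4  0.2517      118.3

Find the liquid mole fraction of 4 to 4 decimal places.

Raoult's law: Kᵢ = Pᵢˢᵃᵗ/P = Pᵢˢᵃᵗ/282.9.
  K_1 = 1085.8/282.9 = 3.838105, K_2 = 423.5/282.9 = 1.496995, K_3 = 177.4/282.9 = 0.627077, K_4 = 118.3/282.9 = 0.418169
Rachford–Rice: g(ψ) = Σ zᵢ(Kᵢ−1)/(1+ψ(Kᵢ−1)) = 0.
Feasibility: ΣzᵢKᵢ = 1.5267, Σzᵢ/Kᵢ = 1.2394 — both > 1, two phases present.
Newton iteration, ψ⁰ = 0.4:
  ψ = 0.4000: g = 0.11126, g' = -0.6289 → ψ = 0.5769
  ψ = 0.5769: g = 0.00900, g' = -0.5452 → ψ = 0.5934
  ψ = 0.5934: g = 0.00002, g' = -0.5425 → ψ = 0.5935
Converged at ψ = 0.5935.
Compositions from xᵢ = zᵢ/(1+ψ(Kᵢ−1)), yᵢ = Kᵢxᵢ:
  1: x = 0.0819, y = 0.3143
  2: x = 0.2188, y = 0.3275
  3: x = 0.3149, y = 0.1975
  4: x = 0.3845, y = 0.1608

x_4 = 0.3845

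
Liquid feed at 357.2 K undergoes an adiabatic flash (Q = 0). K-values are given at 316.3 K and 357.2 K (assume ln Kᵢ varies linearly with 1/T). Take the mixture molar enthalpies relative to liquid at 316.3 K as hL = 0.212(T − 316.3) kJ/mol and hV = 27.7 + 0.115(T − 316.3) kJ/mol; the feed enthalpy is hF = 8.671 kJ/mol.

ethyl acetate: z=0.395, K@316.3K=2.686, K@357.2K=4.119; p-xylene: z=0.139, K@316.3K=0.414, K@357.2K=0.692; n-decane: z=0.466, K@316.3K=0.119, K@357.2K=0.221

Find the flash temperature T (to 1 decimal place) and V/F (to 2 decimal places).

T = 329.5 K, V/F = 0.22

Adiabatic flash: solve Rachford–Rice at each trial T, then check hF = ψ·hV(T) + (1−ψ)·hL(T).
  T = 316.3 K: K = (2.686, 0.414, 0.119), RR gives ψ = 0.126, H_out = 3.480 kJ/mol
  T = 357.2 K: K = (4.119, 0.692, 0.221), RR gives ψ = 0.380, H_out = 17.683 kJ/mol
  T = 336.8 K: K = (3.371, 0.544, 0.165), RR gives ψ = 0.268, H_out = 11.228 kJ/mol
  T = 326.6 K: K = (3.022, 0.477, 0.141), RR gives ψ = 0.203, H_out = 7.606 kJ/mol
  T = 331.7 K: K = (3.194, 0.510, 0.153), RR gives ψ = 0.236, H_out = 9.462 kJ/mol
  T = 329.1 K: K = (3.106, 0.493, 0.147), RR gives ψ = 0.220, H_out = 8.528 kJ/mol
  T = 330.4 K: K = (3.150, 0.501, 0.150), RR gives ψ = 0.228, H_out = 8.998 kJ/mol
Linear interpolation between T = 329.1 (H_out = 8.528) and T = 330.4 (H_out = 8.998) on hF = 8.671 gives T ≈ 329.5 K, at which ψ = 0.22.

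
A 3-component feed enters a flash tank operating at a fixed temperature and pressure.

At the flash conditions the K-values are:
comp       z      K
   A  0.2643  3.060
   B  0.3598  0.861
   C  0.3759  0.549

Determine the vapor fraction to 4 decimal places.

Material balance + equilibrium reduce to Σ zᵢ(Kᵢ−1)/(1+ψ(Kᵢ−1)) = 0.
Feasibility: ΣzᵢKᵢ = 1.3249, Σzᵢ/Kᵢ = 1.1890 — both > 1, two phases present.
Iterate (Newton) starting at ψ = 0.5:
  ψ = 0.5000: g = -0.00443, g' = -0.4077 → ψ = 0.4891
  ψ = 0.4891: g = 0.00002, g' = -0.4121 → ψ = 0.4892
Converged at ψ = 0.4892.

ψ = 0.4892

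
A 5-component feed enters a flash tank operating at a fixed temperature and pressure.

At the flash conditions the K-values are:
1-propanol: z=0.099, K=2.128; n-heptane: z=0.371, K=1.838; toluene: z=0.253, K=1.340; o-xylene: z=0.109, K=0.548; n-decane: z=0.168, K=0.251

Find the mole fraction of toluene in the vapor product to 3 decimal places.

Rachford–Rice: g(ψ) = Σ zᵢ(Kᵢ−1)/(1+ψ(Kᵢ−1)) = 0.
g(0) = ΣzᵢKᵢ − 1 = 0.333 and g(1) = 1 − Σzᵢ/Kᵢ = -0.305, so a root lies in (0, 1).
Newton–Raphson from ψ = 0.5:
  ψ = 0.500: g = 0.0992, g' = -0.480 → ψ = 0.707
  ψ = 0.707: g = -0.0129, g' = -0.634 → ψ = 0.686
Converged at ψ = 0.686.
Compositions from xᵢ = zᵢ/(1+ψ(Kᵢ−1)), yᵢ = Kᵢxᵢ:
  1-propanol: x = 0.056, y = 0.119
  n-heptane: x = 0.236, y = 0.433
  toluene: x = 0.205, y = 0.275
  o-xylene: x = 0.158, y = 0.087
  n-decane: x = 0.345, y = 0.087

y_toluene = 0.275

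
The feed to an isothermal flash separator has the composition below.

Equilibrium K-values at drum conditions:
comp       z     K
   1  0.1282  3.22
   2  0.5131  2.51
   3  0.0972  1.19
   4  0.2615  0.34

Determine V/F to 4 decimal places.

Newton–Raphson from V/F = 0.5:
  V/F = 0.5000: g = 0.33562, g' = -0.7784 → V/F = 0.9312
  V/F = 0.9312: g = -0.01728, g' = -1.0385 → V/F = 0.9145
  V/F = 0.9145: g = -0.00030, g' = -1.0026 → V/F = 0.9142
Converged at V/F = 0.9142.

V/F = 0.9142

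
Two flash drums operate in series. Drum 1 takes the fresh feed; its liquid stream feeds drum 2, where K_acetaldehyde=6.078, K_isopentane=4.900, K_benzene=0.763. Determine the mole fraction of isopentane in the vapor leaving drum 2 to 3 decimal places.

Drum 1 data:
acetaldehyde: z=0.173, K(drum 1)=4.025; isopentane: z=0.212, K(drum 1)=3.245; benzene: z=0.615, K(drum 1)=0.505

Drum 1:
Let ψ₁ = V/F and solve Σ zᵢ(Kᵢ−1)/(1+ψ₁(Kᵢ−1)) = 0.
Check two-phase: ΣzᵢKᵢ = 1.695 > 1 and Σzᵢ/Kᵢ = 1.326 > 1, so g(0) = 0.695 > 0 and g(1) = -0.326 < 0.
Newton–Raphson from ψ₁ = 0.51:
  ψ₁ = 0.510: g = 0.0205, g' = -0.747 → ψ₁ = 0.537
  ψ₁ = 0.537: g = 0.0003, g' = -0.729 → ψ₁ = 0.538
Converged at ψ₁ = 0.538.
Drum-1 compositions:
  acetaldehyde: x = 0.066, y = 0.265
  isopentane: x = 0.096, y = 0.312
  benzene: x = 0.838, y = 0.423
Drum-2 feed = drum-1 liquid: z₂ = (0.0659, 0.0960, 0.8381).
Drum 2:
Rachford–Rice: g(ψ₂) = Σ zᵢ(Kᵢ−1)/(1+ψ₂(Kᵢ−1)) = 0.
Feasibility: ΣzᵢKᵢ = 1.510, Σzᵢ/Kᵢ = 1.129 — both > 1, two phases present.
Newton–Raphson from ψ₂ = 0.59:
  ψ₂ = 0.590: g = -0.0337, g' = -0.304 → ψ₂ = 0.479
  ψ₂ = 0.479: g = 0.0040, g' = -0.382 → ψ₂ = 0.489
  ψ₂ = 0.489: g = 0.0000, g' = -0.373 → ψ₂ = 0.490
Converged at ψ₂ = 0.490.
  acetaldehyde: x = 0.019, y = 0.115
  isopentane: x = 0.033, y = 0.162
  benzene: x = 0.948, y = 0.723

y_isopentane (drum 2) = 0.162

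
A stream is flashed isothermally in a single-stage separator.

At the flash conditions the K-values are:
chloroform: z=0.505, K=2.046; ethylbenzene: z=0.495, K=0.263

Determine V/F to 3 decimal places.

Newton iteration, V/F⁰ = 0.5:
  V/F = 0.500: g = -0.2309, g' = -0.912 → V/F = 0.247
  V/F = 0.247: g = -0.0262, g' = -0.751 → V/F = 0.212
Converged at V/F = 0.212.

V/F = 0.212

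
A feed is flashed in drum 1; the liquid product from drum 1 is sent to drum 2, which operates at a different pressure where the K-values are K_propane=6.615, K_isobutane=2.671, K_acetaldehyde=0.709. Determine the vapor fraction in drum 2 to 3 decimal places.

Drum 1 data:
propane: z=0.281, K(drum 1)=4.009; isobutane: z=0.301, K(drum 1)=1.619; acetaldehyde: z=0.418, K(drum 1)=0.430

Drum 1:
Material balance + equilibrium reduce to Σ zᵢ(Kᵢ−1)/(1+ψ₁(Kᵢ−1)) = 0.
Feasibility: ΣzᵢKᵢ = 1.794, Σzᵢ/Kᵢ = 1.228 — both > 1, two phases present.
Newton–Raphson from ψ₁ = 0.5:
  ψ₁ = 0.500: g = 0.1467, g' = -0.739 → ψ₁ = 0.699
  ψ₁ = 0.699: g = 0.0067, g' = -0.696 → ψ₁ = 0.708
Converged at ψ₁ = 0.708.
Drum-1 compositions:
  propane: x = 0.090, y = 0.360
  isobutane: x = 0.209, y = 0.339
  acetaldehyde: x = 0.701, y = 0.301
Drum-2 feed = drum-1 liquid: z₂ = (0.0897, 0.2093, 0.7010).
Drum 2:
Material balance + equilibrium reduce to Σ zᵢ(Kᵢ−1)/(1+ψ₂(Kᵢ−1)) = 0.
Check two-phase: ΣzᵢKᵢ = 1.650 > 1 and Σzᵢ/Kᵢ = 1.081 > 1, so g(0) = 0.650 > 0 and g(1) = -0.081 < 0.
Newton–Raphson from ψ₂ = 0.5:
  ψ₂ = 0.500: g = 0.0841, g' = -0.450 → ψ₂ = 0.687
  ψ₂ = 0.687: g = 0.0116, g' = -0.339 → ψ₂ = 0.721
  ψ₂ = 0.721: g = 0.0002, g' = -0.326 → ψ₂ = 0.722
Converged at ψ₂ = 0.722.
  propane: x = 0.018, y = 0.117
  isobutane: x = 0.095, y = 0.253
  acetaldehyde: x = 0.887, y = 0.629

V/F (drum 2) = 0.722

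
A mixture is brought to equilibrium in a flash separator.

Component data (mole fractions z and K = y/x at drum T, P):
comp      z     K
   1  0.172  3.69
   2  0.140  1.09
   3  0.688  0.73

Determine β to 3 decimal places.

Let β = V/F and solve Σ zᵢ(Kᵢ−1)/(1+β(Kᵢ−1)) = 0.
Feasibility: ΣzᵢKᵢ = 1.290, Σzᵢ/Kᵢ = 1.118 — both > 1, two phases present.
Newton iteration, β⁰ = 0.5:
  β = 0.500: g = -0.0054, g' = -0.294 → β = 0.482
Converged at β = 0.482.

β = 0.482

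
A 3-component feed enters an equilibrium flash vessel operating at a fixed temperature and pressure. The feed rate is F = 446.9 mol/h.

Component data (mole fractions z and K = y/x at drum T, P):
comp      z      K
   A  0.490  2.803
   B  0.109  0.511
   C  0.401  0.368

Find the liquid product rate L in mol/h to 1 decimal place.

L = 210.7 mol/h

Material balance + equilibrium reduce to Σ zᵢ(Kᵢ−1)/(1+V/F(Kᵢ−1)) = 0.
g(0) = ΣzᵢKᵢ − 1 = 0.577 and g(1) = 1 − Σzᵢ/Kᵢ = -0.478, so a root lies in (0, 1).
Newton–Raphson from V/F = 0.58:
  V/F = 0.580: g = -0.0426, g' = -0.831 → V/F = 0.529
  V/F = 0.529: g = -0.0002, g' = -0.826 → V/F = 0.528
Converged at V/F = 0.528.
Then V = V/F·F = 0.5285·446.9 = 236.2 mol/h and L = F − V = 210.7 mol/h.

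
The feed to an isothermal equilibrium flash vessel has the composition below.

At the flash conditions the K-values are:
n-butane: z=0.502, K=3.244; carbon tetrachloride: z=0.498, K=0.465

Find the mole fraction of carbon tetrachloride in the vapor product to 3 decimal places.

Material balance + equilibrium reduce to Σ zᵢ(Kᵢ−1)/(1+ψ(Kᵢ−1)) = 0.
Feasibility: ΣzᵢKᵢ = 1.860, Σzᵢ/Kᵢ = 1.226 — both > 1, two phases present.
Binary case is linear: z₁(K₁−1)(1+ψ(K₂−1)) + z₂(K₂−1)(1+ψ(K₁−1)) = 0
⇒ ψ = [z₁(K₁−1)+z₂(K₂−1)] / [−(K₁−1)(K₂−1)] = 0.8601/1.2005 = 0.716
Compositions from xᵢ = zᵢ/(1+ψ(Kᵢ−1)), yᵢ = Kᵢxᵢ:
  n-butane: x = 0.193, y = 0.625
  carbon tetrachloride: x = 0.807, y = 0.375

y_carbon tetrachloride = 0.375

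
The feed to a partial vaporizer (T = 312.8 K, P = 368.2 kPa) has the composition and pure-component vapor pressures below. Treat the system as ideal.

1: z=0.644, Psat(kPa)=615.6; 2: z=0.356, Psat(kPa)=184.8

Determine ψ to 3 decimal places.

Raoult's law: Kᵢ = Pᵢˢᵃᵗ/P = Pᵢˢᵃᵗ/368.2.
  K_1 = 615.6/368.2 = 1.67192, K_2 = 184.8/368.2 = 0.50190
Let ψ = V/F and solve Σ zᵢ(Kᵢ−1)/(1+ψ(Kᵢ−1)) = 0.
Check two-phase: ΣzᵢKᵢ = 1.255 > 1 and Σzᵢ/Kᵢ = 1.094 > 1, so g(0) = 0.255 > 0 and g(1) = -0.094 < 0.
Iterate (Newton) starting at ψ = 0.5:
  ψ = 0.500: g = 0.0878, g' = -0.320 → ψ = 0.775
  ψ = 0.775: g = -0.0042, g' = -0.360 → ψ = 0.763
Converged at ψ = 0.763.

ψ = 0.763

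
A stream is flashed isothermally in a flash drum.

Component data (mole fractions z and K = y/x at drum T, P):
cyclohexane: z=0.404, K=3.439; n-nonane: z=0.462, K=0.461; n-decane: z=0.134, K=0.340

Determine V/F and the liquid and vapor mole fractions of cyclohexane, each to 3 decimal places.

Material balance + equilibrium reduce to Σ zᵢ(Kᵢ−1)/(1+V/F(Kᵢ−1)) = 0.
Check two-phase: ΣzᵢKᵢ = 1.648 > 1 and Σzᵢ/Kᵢ = 1.514 > 1, so g(0) = 0.648 > 0 and g(1) = -0.514 < 0.
Newton iteration, V/F⁰ = 0.5:
  V/F = 0.500: g = -0.0289, g' = -0.869 → V/F = 0.467
Converged at V/F = 0.467.
Compositions from xᵢ = zᵢ/(1+V/F(Kᵢ−1)), yᵢ = Kᵢxᵢ:
  cyclohexane: x = 0.189, y = 0.650
  n-nonane: x = 0.617, y = 0.285
  n-decane: x = 0.194, y = 0.066

V/F = 0.467, x_cyclohexane = 0.189, y_cyclohexane = 0.650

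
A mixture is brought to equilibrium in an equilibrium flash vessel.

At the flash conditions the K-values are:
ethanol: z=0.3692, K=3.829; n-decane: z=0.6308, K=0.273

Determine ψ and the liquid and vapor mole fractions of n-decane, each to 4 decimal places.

Rachford–Rice: g(ψ) = Σ zᵢ(Kᵢ−1)/(1+ψ(Kᵢ−1)) = 0.
Check two-phase: ΣzᵢKᵢ = 1.5859 > 1 and Σzᵢ/Kᵢ = 2.4070 > 1, so g(0) = 0.5859 > 0 and g(1) = -1.4070 < 0.
Binary case is linear: z₁(K₁−1)(1+ψ(K₂−1)) + z₂(K₂−1)(1+ψ(K₁−1)) = 0
⇒ ψ = [z₁(K₁−1)+z₂(K₂−1)] / [−(K₁−1)(K₂−1)] = 0.58588/2.05668 = 0.2849
Compositions from xᵢ = zᵢ/(1+ψ(Kᵢ−1)), yᵢ = Kᵢxᵢ:
  ethanol: x = 0.2044, y = 0.7828
  n-decane: x = 0.7956, y = 0.2172

ψ = 0.2849, x_n-decane = 0.7956, y_n-decane = 0.2172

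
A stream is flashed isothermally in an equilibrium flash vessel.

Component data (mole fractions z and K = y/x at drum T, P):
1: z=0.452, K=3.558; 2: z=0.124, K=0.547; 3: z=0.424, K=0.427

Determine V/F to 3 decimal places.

V/F = 0.611

Iterate (Newton) starting at V/F = 0.5:
  V/F = 0.500: g = 0.0942, g' = -0.885 → V/F = 0.606
  V/F = 0.606: g = 0.0034, g' = -0.830 → V/F = 0.611
Converged at V/F = 0.611.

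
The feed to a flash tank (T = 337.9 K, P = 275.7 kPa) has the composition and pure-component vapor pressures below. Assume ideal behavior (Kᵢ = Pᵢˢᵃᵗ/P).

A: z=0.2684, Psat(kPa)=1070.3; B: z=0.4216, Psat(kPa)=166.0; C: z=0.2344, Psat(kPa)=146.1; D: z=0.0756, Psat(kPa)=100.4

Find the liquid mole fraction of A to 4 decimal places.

x_A = 0.1345

Raoult's law: Kᵢ = Pᵢˢᵃᵗ/P = Pᵢˢᵃᵗ/275.7.
  K_A = 1070.3/275.7 = 3.882118, K_B = 166.0/275.7 = 0.602104, K_C = 146.1/275.7 = 0.529924, K_D = 100.4/275.7 = 0.364164
Material balance + equilibrium reduce to Σ zᵢ(Kᵢ−1)/(1+β(Kᵢ−1)) = 0.
g(0) = ΣzᵢKᵢ − 1 = 0.4476 and g(1) = 1 − Σzᵢ/Kᵢ = -0.4193, so a root lies in (0, 1).
Newton iteration, β⁰ = 0.64:
  β = 0.6400: g = -0.19177, g' = -0.5885 → β = 0.3142
  β = 0.3142: g = 0.02491, g' = -0.8203 → β = 0.3445
  β = 0.3445: g = 0.00071, g' = -0.7748 → β = 0.3454
Converged at β = 0.3454.
Compositions from xᵢ = zᵢ/(1+β(Kᵢ−1)), yᵢ = Kᵢxᵢ:
  A: x = 0.1345, y = 0.5221
  B: x = 0.4888, y = 0.2943
  C: x = 0.2798, y = 0.1483
  D: x = 0.0969, y = 0.0353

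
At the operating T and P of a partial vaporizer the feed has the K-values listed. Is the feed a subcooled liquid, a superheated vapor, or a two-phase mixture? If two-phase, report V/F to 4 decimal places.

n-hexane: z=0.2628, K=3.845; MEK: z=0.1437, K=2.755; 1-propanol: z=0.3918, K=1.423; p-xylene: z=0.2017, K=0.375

ΣzᵢKᵢ = 2.0395; Σzᵢ/Kᵢ = 0.9337.
Since Σzᵢ/Kᵢ < 1 the mixture is above its dew point — single vapor phase.

superheated vapor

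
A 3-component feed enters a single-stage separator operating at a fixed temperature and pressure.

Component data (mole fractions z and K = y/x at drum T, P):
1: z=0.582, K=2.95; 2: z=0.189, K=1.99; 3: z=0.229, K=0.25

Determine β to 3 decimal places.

β = 0.889

Let β = V/F and solve Σ zᵢ(Kᵢ−1)/(1+β(Kᵢ−1)) = 0.
Feasibility: ΣzᵢKᵢ = 2.150, Σzᵢ/Kᵢ = 1.208 — both > 1, two phases present.
Newton iteration, β⁰ = 0.5:
  β = 0.500: g = 0.4250, g' = -0.980 → β = 0.934
  β = 0.934: g = -0.0734, g' = -1.762 → β = 0.892
  β = 0.892: g = -0.0052, g' = -1.523 → β = 0.889
Converged at β = 0.889.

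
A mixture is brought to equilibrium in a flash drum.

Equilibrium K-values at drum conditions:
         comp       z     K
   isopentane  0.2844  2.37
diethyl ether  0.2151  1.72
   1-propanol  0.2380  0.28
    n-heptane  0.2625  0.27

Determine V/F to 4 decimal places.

Rachford–Rice: g(V/F) = Σ zᵢ(Kᵢ−1)/(1+V/F(Kᵢ−1)) = 0.
Check two-phase: ΣzᵢKᵢ = 1.1815 > 1 and Σzᵢ/Kᵢ = 2.0673 > 1, so g(0) = 0.1815 > 0 and g(1) = -1.0673 < 0.
Newton–Raphson from V/F = 0.5:
  V/F = 0.5000: g = -0.22441, g' = -0.8964 → V/F = 0.2497
  V/F = 0.2497: g = -0.02165, g' = -0.7691 → V/F = 0.2215
Converged at V/F = 0.2215.

V/F = 0.2215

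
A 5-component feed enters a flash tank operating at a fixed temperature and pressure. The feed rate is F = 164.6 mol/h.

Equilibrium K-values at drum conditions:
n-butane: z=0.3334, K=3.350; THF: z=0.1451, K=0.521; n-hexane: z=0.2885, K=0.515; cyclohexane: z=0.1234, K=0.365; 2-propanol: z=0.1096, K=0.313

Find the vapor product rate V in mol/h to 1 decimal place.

V = 53.5 mol/h

Newton iteration, β⁰ = 0.5:
  β = 0.5000: g = -0.14539, g' = -0.7919 → β = 0.3164
  β = 0.3164: g = 0.00789, g' = -0.9090 → β = 0.3251
Converged at β = 0.3251.
Then V = β·F = 0.3251·164.6 = 53.5 mol/h and L = F − V = 111.1 mol/h.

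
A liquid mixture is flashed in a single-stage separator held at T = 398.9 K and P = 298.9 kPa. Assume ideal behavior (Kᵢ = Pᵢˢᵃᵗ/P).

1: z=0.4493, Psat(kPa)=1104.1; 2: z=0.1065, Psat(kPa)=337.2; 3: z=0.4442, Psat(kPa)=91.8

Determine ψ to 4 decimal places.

ψ = 0.5529

Raoult's law: Kᵢ = Pᵢˢᵃᵗ/P = Pᵢˢᵃᵗ/298.9.
  K_1 = 1104.1/298.9 = 3.693878, K_2 = 337.2/298.9 = 1.128137, K_3 = 91.8/298.9 = 0.307126
Let ψ = V/F and solve Σ zᵢ(Kᵢ−1)/(1+ψ(Kᵢ−1)) = 0.
Check two-phase: ΣzᵢKᵢ = 1.9162 > 1 and Σzᵢ/Kᵢ = 1.6623 > 1, so g(0) = 0.9162 > 0 and g(1) = -0.6623 < 0.
Newton iteration, ψ⁰ = 0.33:
  ψ = 0.3300: g = 0.25483, g' = -1.2738 → ψ = 0.5301
  ψ = 0.5301: g = 0.02488, g' = -1.0873 → ψ = 0.5529
Converged at ψ = 0.5529.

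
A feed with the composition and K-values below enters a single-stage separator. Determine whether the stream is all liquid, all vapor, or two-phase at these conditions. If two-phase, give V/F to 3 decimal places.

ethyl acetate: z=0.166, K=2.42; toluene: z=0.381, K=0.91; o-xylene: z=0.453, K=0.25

ΣzᵢKᵢ = 0.862; Σzᵢ/Kᵢ = 2.299.
Since ΣzᵢKᵢ < 1 the mixture is below its bubble point — single liquid phase.

all liquid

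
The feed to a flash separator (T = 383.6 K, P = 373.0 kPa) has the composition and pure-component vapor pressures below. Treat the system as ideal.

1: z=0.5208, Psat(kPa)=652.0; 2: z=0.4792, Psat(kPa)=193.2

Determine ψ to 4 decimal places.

Raoult's law: Kᵢ = Pᵢˢᵃᵗ/P = Pᵢˢᵃᵗ/373.0.
  K_1 = 652.0/373.0 = 1.747989, K_2 = 193.2/373.0 = 0.517962
Rachford–Rice: g(ψ) = Σ zᵢ(Kᵢ−1)/(1+ψ(Kᵢ−1)) = 0.
g(0) = ΣzᵢKᵢ − 1 = 0.1586 and g(1) = 1 − Σzᵢ/Kᵢ = -0.2231, so a root lies in (0, 1).
Newton iteration, ψ⁰ = 0.44:
  ψ = 0.4400: g = -0.00008, g' = -0.3443 → ψ = 0.4398
Converged at ψ = 0.4398.

ψ = 0.4398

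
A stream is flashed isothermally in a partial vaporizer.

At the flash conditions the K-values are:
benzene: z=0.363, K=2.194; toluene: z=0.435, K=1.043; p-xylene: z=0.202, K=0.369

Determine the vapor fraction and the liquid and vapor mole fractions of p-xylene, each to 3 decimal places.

ψ = 0.761, x_p-xylene = 0.389, y_p-xylene = 0.143

Let ψ = V/F and solve Σ zᵢ(Kᵢ−1)/(1+ψ(Kᵢ−1)) = 0.
g(0) = ΣzᵢKᵢ − 1 = 0.325 and g(1) = 1 − Σzᵢ/Kᵢ = -0.130, so a root lies in (0, 1).
Newton–Raphson from ψ = 0.5:
  ψ = 0.500: g = 0.1035, g' = -0.375 → ψ = 0.776
  ψ = 0.776: g = -0.0066, g' = -0.449 → ψ = 0.761
Converged at ψ = 0.761.
Compositions from xᵢ = zᵢ/(1+ψ(Kᵢ−1)), yᵢ = Kᵢxᵢ:
  benzene: x = 0.190, y = 0.417
  toluene: x = 0.421, y = 0.439
  p-xylene: x = 0.389, y = 0.143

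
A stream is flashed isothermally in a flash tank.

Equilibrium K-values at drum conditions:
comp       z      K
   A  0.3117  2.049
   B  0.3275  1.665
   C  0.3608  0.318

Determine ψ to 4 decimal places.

ψ = 0.5073

Material balance + equilibrium reduce to Σ zᵢ(Kᵢ−1)/(1+ψ(Kᵢ−1)) = 0.
Check two-phase: ΣzᵢKᵢ = 1.2987 > 1 and Σzᵢ/Kᵢ = 1.4834 > 1, so g(0) = 0.2987 > 0 and g(1) = -0.4834 < 0.
Newton–Raphson from ψ = 0.5:
  ψ = 0.5000: g = 0.00453, g' = -0.6156 → ψ = 0.5074
  ψ = 0.5074: g = -0.00001, g' = -0.6194 → ψ = 0.5073
Converged at ψ = 0.5073.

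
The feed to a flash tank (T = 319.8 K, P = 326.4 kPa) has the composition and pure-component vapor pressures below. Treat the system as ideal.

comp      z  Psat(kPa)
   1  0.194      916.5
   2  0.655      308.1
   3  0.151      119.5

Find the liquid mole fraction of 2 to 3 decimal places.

Raoult's law: Kᵢ = Pᵢˢᵃᵗ/P = Pᵢˢᵃᵗ/326.4.
  K_1 = 916.5/326.4 = 2.80790, K_2 = 308.1/326.4 = 0.94393, K_3 = 119.5/326.4 = 0.36612
Newton iteration, ψ⁰ = 0.5:
  ψ = 0.500: g = 0.0063, g' = -0.307 → ψ = 0.521
Converged at ψ = 0.521.
Compositions from xᵢ = zᵢ/(1+ψ(Kᵢ−1)), yᵢ = Kᵢxᵢ:
  1: x = 0.100, y = 0.281
  2: x = 0.675, y = 0.637
  3: x = 0.225, y = 0.083

x_2 = 0.675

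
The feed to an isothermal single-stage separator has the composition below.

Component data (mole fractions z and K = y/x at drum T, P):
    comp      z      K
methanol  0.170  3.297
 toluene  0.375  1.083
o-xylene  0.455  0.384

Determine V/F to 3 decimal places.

V/F = 0.168

Material balance + equilibrium reduce to Σ zᵢ(Kᵢ−1)/(1+V/F(Kᵢ−1)) = 0.
Feasibility: ΣzᵢKᵢ = 1.141, Σzᵢ/Kᵢ = 1.583 — both > 1, two phases present.
Iterate (Newton) starting at V/F = 0.5:
  V/F = 0.500: g = -0.1934, g' = -0.557 → V/F = 0.153
  V/F = 0.153: g = 0.0103, g' = -0.704 → V/F = 0.168
Converged at V/F = 0.168.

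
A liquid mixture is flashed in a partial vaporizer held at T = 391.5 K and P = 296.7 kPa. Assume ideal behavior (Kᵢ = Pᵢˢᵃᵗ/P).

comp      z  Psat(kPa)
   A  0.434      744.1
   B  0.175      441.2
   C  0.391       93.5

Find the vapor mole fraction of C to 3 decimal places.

Raoult's law: Kᵢ = Pᵢˢᵃᵗ/P = Pᵢˢᵃᵗ/296.7.
  K_A = 744.1/296.7 = 2.50792, K_B = 441.2/296.7 = 1.48702, K_C = 93.5/296.7 = 0.31513
Newton–Raphson from β = 0.35:
  β = 0.350: g = 0.1490, g' = -0.770 → β = 0.543
  β = 0.543: g = 0.0006, g' = -0.789 → β = 0.544
Converged at β = 0.544.
Compositions from xᵢ = zᵢ/(1+β(Kᵢ−1)), yᵢ = Kᵢxᵢ:
  A: x = 0.238, y = 0.598
  B: x = 0.138, y = 0.206
  C: x = 0.623, y = 0.196

y_C = 0.196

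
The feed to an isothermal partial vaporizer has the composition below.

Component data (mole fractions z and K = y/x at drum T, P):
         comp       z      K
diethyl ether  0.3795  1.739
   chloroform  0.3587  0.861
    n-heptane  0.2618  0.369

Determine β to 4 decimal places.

Rachford–Rice: g(β) = Σ zᵢ(Kᵢ−1)/(1+β(Kᵢ−1)) = 0.
Check two-phase: ΣzᵢKᵢ = 1.0654 > 1 and Σzᵢ/Kᵢ = 1.3443 > 1, so g(0) = 0.0654 > 0 and g(1) = -0.3443 < 0.
Newton iteration, β⁰ = 0.5:
  β = 0.5000: g = -0.09014, g' = -0.3410 → β = 0.2357
  β = 0.2357: g = -0.00674, g' = -0.3016 → β = 0.2133
Converged at β = 0.2133.

β = 0.2133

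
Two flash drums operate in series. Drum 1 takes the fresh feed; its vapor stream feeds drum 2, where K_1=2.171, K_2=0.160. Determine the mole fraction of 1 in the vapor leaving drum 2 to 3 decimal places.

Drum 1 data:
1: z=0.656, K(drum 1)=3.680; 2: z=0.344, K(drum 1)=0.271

Drum 1:
Rachford–Rice: g(ψ₁) = Σ zᵢ(Kᵢ−1)/(1+ψ₁(Kᵢ−1)) = 0.
Feasibility: ΣzᵢKᵢ = 2.507, Σzᵢ/Kᵢ = 1.448 — both > 1, two phases present.
Binary case is linear: z₁(K₁−1)(1+ψ₁(K₂−1)) + z₂(K₂−1)(1+ψ₁(K₁−1)) = 0
⇒ ψ₁ = [z₁(K₁−1)+z₂(K₂−1)] / [−(K₁−1)(K₂−1)] = 1.5073/1.9537 = 0.772
Drum-1 compositions:
  1: x = 0.214, y = 0.787
  2: x = 0.786, y = 0.213
Drum-2 feed = drum-1 vapor: z₂ = (0.7870, 0.2130).
Drum 2:
Let ψ₂ = V/F and solve Σ zᵢ(Kᵢ−1)/(1+ψ₂(Kᵢ−1)) = 0.
Check two-phase: ΣzᵢKᵢ = 1.743 > 1 and Σzᵢ/Kᵢ = 1.694 > 1, so g(0) = 0.743 > 0 and g(1) = -0.694 < 0.
Newton–Raphson from ψ₂ = 0.5:
  ψ₂ = 0.500: g = 0.2727, g' = -0.876 → ψ₂ = 0.811
  ψ₂ = 0.811: g = -0.0892, g' = -1.765 → ψ₂ = 0.761
  ψ₂ = 0.761: g = -0.0083, g' = -1.455 → ψ₂ = 0.755
Converged at ψ₂ = 0.755.
  1: x = 0.418, y = 0.907
  2: x = 0.582, y = 0.093

y_1 (drum 2) = 0.907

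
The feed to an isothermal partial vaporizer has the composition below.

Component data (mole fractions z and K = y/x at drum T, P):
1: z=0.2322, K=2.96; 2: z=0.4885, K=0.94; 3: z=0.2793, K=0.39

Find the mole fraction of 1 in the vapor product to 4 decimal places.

y_1 = 0.3855

Let ψ = V/F and solve Σ zᵢ(Kᵢ−1)/(1+ψ(Kᵢ−1)) = 0.
Feasibility: ΣzᵢKᵢ = 1.2554, Σzᵢ/Kᵢ = 1.3143 — both > 1, two phases present.
Iterate (Newton) starting at ψ = 0.4:
  ψ = 0.4000: g = -0.00028, g' = -0.4640 → ψ = 0.3994
Converged at ψ = 0.3994.
Compositions from xᵢ = zᵢ/(1+ψ(Kᵢ−1)), yᵢ = Kᵢxᵢ:
  1: x = 0.1302, y = 0.3855
  2: x = 0.5005, y = 0.4705
  3: x = 0.3693, y = 0.1440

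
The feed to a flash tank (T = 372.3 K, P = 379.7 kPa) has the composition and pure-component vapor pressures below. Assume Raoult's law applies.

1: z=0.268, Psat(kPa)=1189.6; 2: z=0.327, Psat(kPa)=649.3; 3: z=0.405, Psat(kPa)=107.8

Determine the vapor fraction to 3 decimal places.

Raoult's law: Kᵢ = Pᵢˢᵃᵗ/P = Pᵢˢᵃᵗ/379.7.
  K_1 = 1189.6/379.7 = 3.13300, K_2 = 649.3/379.7 = 1.71003, K_3 = 107.8/379.7 = 0.28391
Rachford–Rice: g(ψ) = Σ zᵢ(Kᵢ−1)/(1+ψ(Kᵢ−1)) = 0.
g(0) = ΣzᵢKᵢ − 1 = 0.514 and g(1) = 1 − Σzᵢ/Kᵢ = -0.703, so a root lies in (0, 1).
Newton iteration, ψ⁰ = 0.5:
  ψ = 0.500: g = -0.0038, g' = -0.879 → ψ = 0.496
Converged at ψ = 0.496.

ψ = 0.496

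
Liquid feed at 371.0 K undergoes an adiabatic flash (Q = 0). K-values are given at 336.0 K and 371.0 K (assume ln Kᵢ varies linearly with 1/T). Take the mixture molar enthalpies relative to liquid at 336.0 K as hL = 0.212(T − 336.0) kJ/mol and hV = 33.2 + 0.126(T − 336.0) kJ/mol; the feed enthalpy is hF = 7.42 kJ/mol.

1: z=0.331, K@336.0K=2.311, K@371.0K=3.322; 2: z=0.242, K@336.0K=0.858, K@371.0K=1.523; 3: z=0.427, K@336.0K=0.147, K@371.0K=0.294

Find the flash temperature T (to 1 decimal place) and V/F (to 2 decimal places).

Adiabatic flash: solve Rachford–Rice at each trial T, then check hF = ψ·hV(T) + (1−ψ)·hL(T).
  T = 336.0 K: K = (2.311, 0.858, 0.147), RR gives ψ = 0.041, H_out = 1.354 kJ/mol
  T = 371.0 K: K = (3.322, 1.523, 0.294), RR gives ψ = 0.489, H_out = 22.192 kJ/mol
  T = 353.5 K: K = (2.796, 1.159, 0.211), RR gives ψ = 0.280, H_out = 12.598 kJ/mol
  T = 344.8 K: K = (2.549, 1.002, 0.177), RR gives ψ = 0.168, H_out = 7.309 kJ/mol
  T = 349.1 K: K = (2.670, 1.078, 0.194), RR gives ψ = 0.225, H_out = 9.983 kJ/mol
  T = 347.0 K: K = (2.611, 1.040, 0.186), RR gives ψ = 0.197, H_out = 8.693 kJ/mol
Linear interpolation between T = 344.8 (H_out = 7.309) and T = 347.0 (H_out = 8.693) on hF = 7.42 gives T ≈ 345.0 K, at which ψ = 0.17.

T = 345.0 K, V/F = 0.17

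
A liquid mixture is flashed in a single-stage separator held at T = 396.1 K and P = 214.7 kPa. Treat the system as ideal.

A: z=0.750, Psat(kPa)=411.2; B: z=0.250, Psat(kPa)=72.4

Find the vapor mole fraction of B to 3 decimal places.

y_B = 0.196

Raoult's law: Kᵢ = Pᵢˢᵃᵗ/P = Pᵢˢᵃᵗ/214.7.
  K_A = 411.2/214.7 = 1.91523, K_B = 72.4/214.7 = 0.33721
Let ψ = V/F and solve Σ zᵢ(Kᵢ−1)/(1+ψ(Kᵢ−1)) = 0.
Check two-phase: ΣzᵢKᵢ = 1.521 > 1 and Σzᵢ/Kᵢ = 1.133 > 1, so g(0) = 0.521 > 0 and g(1) = -0.133 < 0.
Binary case is linear: z₁(K₁−1)(1+ψ(K₂−1)) + z₂(K₂−1)(1+ψ(K₁−1)) = 0
⇒ ψ = [z₁(K₁−1)+z₂(K₂−1)] / [−(K₁−1)(K₂−1)] = 0.5207/0.6066 = 0.858
Compositions from xᵢ = zᵢ/(1+ψ(Kᵢ−1)), yᵢ = Kᵢxᵢ:
  A: x = 0.420, y = 0.804
  B: x = 0.580, y = 0.196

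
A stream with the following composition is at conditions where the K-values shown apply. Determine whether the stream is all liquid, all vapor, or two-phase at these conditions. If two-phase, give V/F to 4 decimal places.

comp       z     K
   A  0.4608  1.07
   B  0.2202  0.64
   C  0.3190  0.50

all liquid

ΣzᵢKᵢ = 0.7935; Σzᵢ/Kᵢ = 1.4127.
Since ΣzᵢKᵢ < 1 the mixture is below its bubble point — single liquid phase.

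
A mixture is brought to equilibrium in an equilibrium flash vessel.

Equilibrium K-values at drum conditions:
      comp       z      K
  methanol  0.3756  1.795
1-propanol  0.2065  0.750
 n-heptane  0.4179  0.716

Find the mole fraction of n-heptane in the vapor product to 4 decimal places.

y_n-heptane = 0.3595

Rachford–Rice: g(ψ) = Σ zᵢ(Kᵢ−1)/(1+ψ(Kᵢ−1)) = 0.
g(0) = ΣzᵢKᵢ − 1 = 0.1283 and g(1) = 1 − Σzᵢ/Kᵢ = -0.0682, so a root lies in (0, 1).
Iterate (Newton) starting at ψ = 0.62:
  ψ = 0.6200: g = -0.00513, g' = -0.1742 → ψ = 0.5906
  ψ = 0.5906: g = 0.00003, g' = -0.1764 → ψ = 0.5907
Converged at ψ = 0.5907.
Compositions from xᵢ = zᵢ/(1+ψ(Kᵢ−1)), yᵢ = Kᵢxᵢ:
  methanol: x = 0.2556, y = 0.4588
  1-propanol: x = 0.2423, y = 0.1817
  n-heptane: x = 0.5021, y = 0.3595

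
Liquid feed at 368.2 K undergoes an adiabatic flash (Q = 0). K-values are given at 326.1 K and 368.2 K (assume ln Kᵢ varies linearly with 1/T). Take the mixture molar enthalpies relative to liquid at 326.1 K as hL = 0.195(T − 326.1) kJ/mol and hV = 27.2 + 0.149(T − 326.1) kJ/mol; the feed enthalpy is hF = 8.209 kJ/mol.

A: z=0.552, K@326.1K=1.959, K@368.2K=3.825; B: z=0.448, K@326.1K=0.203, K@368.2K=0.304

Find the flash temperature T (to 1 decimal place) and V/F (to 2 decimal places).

Adiabatic flash: solve Rachford–Rice at each trial T, then check hF = ψ·hV(T) + (1−ψ)·hL(T).
  T = 326.1 K: K = (1.959, 0.203), RR gives ψ = 0.225, H_out = 6.132 kJ/mol
  T = 368.2 K: K = (3.825, 0.304), RR gives ψ = 0.635, H_out = 24.240 kJ/mol
  T = 347.1 K: K = (2.791, 0.251), RR gives ψ = 0.487, H_out = 16.877 kJ/mol
  T = 336.6 K: K = (2.351, 0.227), RR gives ψ = 0.382, H_out = 12.260 kJ/mol
  T = 331.4 K: K = (2.151, 0.215), RR gives ψ = 0.314, H_out = 9.493 kJ/mol
  T = 328.8 K: K = (2.055, 0.209), RR gives ψ = 0.273, H_out = 7.928 kJ/mol
  T = 330.1 K: K = (2.103, 0.212), RR gives ψ = 0.294, H_out = 8.729 kJ/mol
  T = 329.5 K: K = (2.081, 0.211), RR gives ψ = 0.285, H_out = 8.364 kJ/mol
  T = 329.1 K: K = (2.066, 0.210), RR gives ψ = 0.278, H_out = 8.116 kJ/mol
Linear interpolation between T = 329.1 (H_out = 8.116) and T = 329.5 (H_out = 8.364) on hF = 8.209 gives T ≈ 329.2 K, at which ψ = 0.28.

T = 329.2 K, V/F = 0.28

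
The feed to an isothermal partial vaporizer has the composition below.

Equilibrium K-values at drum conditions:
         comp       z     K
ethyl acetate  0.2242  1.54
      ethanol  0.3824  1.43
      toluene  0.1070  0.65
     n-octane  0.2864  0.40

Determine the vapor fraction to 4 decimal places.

ψ = 0.2942

Let ψ = V/F and solve Σ zᵢ(Kᵢ−1)/(1+ψ(Kᵢ−1)) = 0.
g(0) = ΣzᵢKᵢ − 1 = 0.0762 and g(1) = 1 − Σzᵢ/Kᵢ = -0.2936, so a root lies in (0, 1).
Newton iteration, ψ⁰ = 0.66:
  ψ = 0.6600: g = -0.11586, g' = -0.3832 → ψ = 0.3577
  ψ = 0.3577: g = -0.01762, g' = -0.2833 → ψ = 0.2955
  ψ = 0.2955: g = -0.00034, g' = -0.2729 → ψ = 0.2942
Converged at ψ = 0.2942.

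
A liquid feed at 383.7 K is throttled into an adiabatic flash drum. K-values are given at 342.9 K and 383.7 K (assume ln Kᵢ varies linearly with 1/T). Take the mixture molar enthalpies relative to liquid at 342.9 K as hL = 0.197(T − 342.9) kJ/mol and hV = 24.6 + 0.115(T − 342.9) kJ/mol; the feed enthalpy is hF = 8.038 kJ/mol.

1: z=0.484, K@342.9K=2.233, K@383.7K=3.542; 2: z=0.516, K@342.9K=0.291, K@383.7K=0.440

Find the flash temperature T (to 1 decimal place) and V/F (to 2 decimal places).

Adiabatic flash: solve Rachford–Rice at each trial T, then check hF = ψ·hV(T) + (1−ψ)·hL(T).
  T = 342.9 K: K = (2.233, 0.291), RR gives ψ = 0.264, H_out = 6.498 kJ/mol
  T = 383.7 K: K = (3.542, 0.440), RR gives ψ = 0.661, H_out = 22.093 kJ/mol
  T = 363.3 K: K = (2.849, 0.362), RR gives ψ = 0.480, H_out = 15.014 kJ/mol
  T = 353.1 K: K = (2.531, 0.326), RR gives ψ = 0.381, H_out = 11.055 kJ/mol
  T = 348.0 K: K = (2.380, 0.308), RR gives ψ = 0.325, H_out = 8.875 kJ/mol
  T = 345.4 K: K = (2.304, 0.299), RR gives ψ = 0.295, H_out = 7.692 kJ/mol
  T = 346.7 K: K = (2.342, 0.304), RR gives ψ = 0.311, H_out = 8.290 kJ/mol
  T = 346.0 K: K = (2.322, 0.301), RR gives ψ = 0.302, H_out = 7.970 kJ/mol
Linear interpolation between T = 346.0 (H_out = 7.970) and T = 346.7 (H_out = 8.290) on hF = 8.038 gives T ≈ 346.1 K, at which ψ = 0.30.

T = 346.1 K, V/F = 0.30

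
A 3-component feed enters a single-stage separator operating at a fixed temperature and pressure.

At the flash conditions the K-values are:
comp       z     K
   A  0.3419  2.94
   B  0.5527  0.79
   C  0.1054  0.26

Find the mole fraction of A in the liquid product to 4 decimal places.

Material balance + equilibrium reduce to Σ zᵢ(Kᵢ−1)/(1+ψ(Kᵢ−1)) = 0.
Check two-phase: ΣzᵢKᵢ = 1.4692 > 1 and Σzᵢ/Kᵢ = 1.2213 > 1, so g(0) = 0.4692 > 0 and g(1) = -0.2213 < 0.
Newton iteration, ψ⁰ = 0.5:
  ψ = 0.5000: g = 0.08321, g' = -0.5074 → ψ = 0.6640
  ψ = 0.6640: g = 0.00167, g' = -0.5018 → ψ = 0.6673
Converged at ψ = 0.6673.
Compositions from xᵢ = zᵢ/(1+ψ(Kᵢ−1)), yᵢ = Kᵢxᵢ:
  A: x = 0.1490, y = 0.4381
  B: x = 0.6428, y = 0.5078
  C: x = 0.2082, y = 0.0541

x_A = 0.1490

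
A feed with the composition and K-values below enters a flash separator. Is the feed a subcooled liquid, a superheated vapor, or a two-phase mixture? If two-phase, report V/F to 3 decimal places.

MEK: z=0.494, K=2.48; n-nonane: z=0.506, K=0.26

ΣzᵢKᵢ = 1.357; Σzᵢ/Kᵢ = 2.145.
Both exceed 1, so a two-phase solution exists.
Binary case is linear: z₁(K₁−1)(1+ψ(K₂−1)) + z₂(K₂−1)(1+ψ(K₁−1)) = 0
⇒ ψ = [z₁(K₁−1)+z₂(K₂−1)] / [−(K₁−1)(K₂−1)] = 0.3567/1.0952 = 0.326

two-phase, V/F = 0.326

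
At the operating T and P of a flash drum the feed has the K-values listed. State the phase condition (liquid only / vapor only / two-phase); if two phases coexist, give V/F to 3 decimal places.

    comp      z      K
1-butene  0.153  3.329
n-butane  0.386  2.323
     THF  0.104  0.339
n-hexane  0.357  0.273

ΣzᵢKᵢ = 1.539; Σzᵢ/Kᵢ = 1.827.
Both exceed 1, so a two-phase solution exists.
Material balance + equilibrium reduce to Σ zᵢ(Kᵢ−1)/(1+ψ(Kᵢ−1)) = 0.
Newton iteration, ψ⁰ = 0.5:
  ψ = 0.500: g = -0.0385, g' = -0.989 → ψ = 0.461
Converged at ψ = 0.461.

two-phase, V/F = 0.461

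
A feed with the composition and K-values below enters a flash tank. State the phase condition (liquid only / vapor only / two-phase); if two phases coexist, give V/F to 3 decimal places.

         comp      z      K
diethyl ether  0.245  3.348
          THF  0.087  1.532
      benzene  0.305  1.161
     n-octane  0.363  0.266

ΣzᵢKᵢ = 1.404; Σzᵢ/Kᵢ = 1.757.
Both exceed 1, so a two-phase solution exists.
Let ψ = V/F and solve Σ zᵢ(Kᵢ−1)/(1+ψ(Kᵢ−1)) = 0.
Newton iteration, ψ⁰ = 0.5:
  ψ = 0.500: g = -0.0743, g' = -0.796 → ψ = 0.407
  ψ = 0.407: g = -0.0014, g' = -0.774 → ψ = 0.405
Converged at ψ = 0.405.

two-phase, V/F = 0.405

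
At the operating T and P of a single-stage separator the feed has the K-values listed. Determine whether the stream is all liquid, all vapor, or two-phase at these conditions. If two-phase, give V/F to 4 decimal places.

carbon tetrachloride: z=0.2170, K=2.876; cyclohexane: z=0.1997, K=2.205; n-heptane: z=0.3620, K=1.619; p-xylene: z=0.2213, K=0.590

all vapor

ΣzᵢKᵢ = 1.7811; Σzᵢ/Kᵢ = 0.7647.
Since Σzᵢ/Kᵢ < 1 the mixture is above its dew point — single vapor phase.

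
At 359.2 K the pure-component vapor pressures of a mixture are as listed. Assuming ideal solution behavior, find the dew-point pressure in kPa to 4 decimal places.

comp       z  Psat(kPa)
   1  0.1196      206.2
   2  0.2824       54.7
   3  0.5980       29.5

At the dew point ψ → 1, so Σzᵢ/Kᵢ = 1 with Kᵢ = Pᵢˢᵃᵗ/P ⇒ 1/P = Σzᵢ/Pᵢˢᵃᵗ.
1/P = 0.1196/206.2 + 0.2824/54.7 + 0.5980/29.5 = 0.0260139 ⇒ P = 38.4410 kPa

Pdew = 38.4410 kPa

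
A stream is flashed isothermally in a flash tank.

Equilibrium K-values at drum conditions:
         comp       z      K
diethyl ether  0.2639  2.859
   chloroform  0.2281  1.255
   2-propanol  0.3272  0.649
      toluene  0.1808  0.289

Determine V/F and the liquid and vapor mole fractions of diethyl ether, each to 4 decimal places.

Material balance + equilibrium reduce to Σ zᵢ(Kᵢ−1)/(1+V/F(Kᵢ−1)) = 0.
g(0) = ΣzᵢKᵢ − 1 = 0.3054 and g(1) = 1 − Σzᵢ/Kᵢ = -0.4038, so a root lies in (0, 1).
Iterate (Newton) starting at V/F = 0.5:
  V/F = 0.5000: g = -0.03290, g' = -0.5360 → V/F = 0.4386
Converged at V/F = 0.4386.
Compositions from xᵢ = zᵢ/(1+V/F(Kᵢ−1)), yᵢ = Kᵢxᵢ:
  diethyl ether: x = 0.1454, y = 0.4156
  chloroform: x = 0.2052, y = 0.2575
  2-propanol: x = 0.3867, y = 0.2510
  toluene: x = 0.2627, y = 0.0759

V/F = 0.4386, x_diethyl ether = 0.1454, y_diethyl ether = 0.4156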